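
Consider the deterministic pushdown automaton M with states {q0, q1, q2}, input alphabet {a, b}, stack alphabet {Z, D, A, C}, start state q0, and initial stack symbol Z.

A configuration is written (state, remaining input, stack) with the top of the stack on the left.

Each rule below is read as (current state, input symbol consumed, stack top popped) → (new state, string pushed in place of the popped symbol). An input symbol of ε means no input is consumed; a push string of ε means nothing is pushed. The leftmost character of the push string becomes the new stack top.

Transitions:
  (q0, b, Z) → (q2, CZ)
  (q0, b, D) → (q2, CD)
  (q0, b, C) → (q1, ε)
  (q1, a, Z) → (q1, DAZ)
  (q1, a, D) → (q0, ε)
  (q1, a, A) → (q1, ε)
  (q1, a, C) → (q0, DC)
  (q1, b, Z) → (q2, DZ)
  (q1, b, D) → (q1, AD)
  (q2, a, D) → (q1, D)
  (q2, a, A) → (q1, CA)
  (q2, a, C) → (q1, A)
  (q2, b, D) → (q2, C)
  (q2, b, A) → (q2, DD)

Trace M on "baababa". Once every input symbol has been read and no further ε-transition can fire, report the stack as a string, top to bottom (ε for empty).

(q0, baababa, Z) ⊢ (q2, aababa, CZ) ⊢ (q1, ababa, AZ) ⊢ (q1, baba, Z) ⊢ (q2, aba, DZ) ⊢ (q1, ba, DZ) ⊢ (q1, a, ADZ) ⊢ (q1, ε, DZ)
All input consumed in state q1 with stack DZ.

DZ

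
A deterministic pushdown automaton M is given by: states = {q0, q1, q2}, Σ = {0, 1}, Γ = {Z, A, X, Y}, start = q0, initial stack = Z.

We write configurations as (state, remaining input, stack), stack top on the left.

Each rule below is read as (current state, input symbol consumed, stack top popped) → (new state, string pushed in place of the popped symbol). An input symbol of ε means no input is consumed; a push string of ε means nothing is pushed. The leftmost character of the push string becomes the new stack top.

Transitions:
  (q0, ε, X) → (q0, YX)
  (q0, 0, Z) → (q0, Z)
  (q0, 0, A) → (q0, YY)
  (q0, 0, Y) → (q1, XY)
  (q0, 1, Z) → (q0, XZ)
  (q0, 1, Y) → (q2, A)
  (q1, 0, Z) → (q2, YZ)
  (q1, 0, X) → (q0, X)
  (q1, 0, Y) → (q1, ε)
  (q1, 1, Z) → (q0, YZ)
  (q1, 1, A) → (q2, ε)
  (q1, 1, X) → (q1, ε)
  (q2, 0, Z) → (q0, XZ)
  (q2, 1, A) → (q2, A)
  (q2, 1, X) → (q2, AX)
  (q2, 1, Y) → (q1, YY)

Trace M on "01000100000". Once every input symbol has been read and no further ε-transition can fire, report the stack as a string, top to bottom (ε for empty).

(q0, 01000100000, Z)
  read 0, top Z: go to q0, push Z → (q0, 1000100000, Z)
  read 1, top Z: go to q0, push XZ → (q0, 000100000, XZ)
  ε-move, top X: go to q0, push YX → (q0, 000100000, YXZ)
  read 0, top Y: go to q1, push XY → (q1, 00100000, XYXZ)
  read 0, top X: go to q0, push X → (q0, 0100000, XYXZ)
  ε-move, top X: go to q0, push YX → (q0, 0100000, YXYXZ)
  read 0, top Y: go to q1, push XY → (q1, 100000, XYXYXZ)
  read 1, top X: go to q1, push ε → (q1, 00000, YXYXZ)
  read 0, top Y: go to q1, push ε → (q1, 0000, XYXZ)
  read 0, top X: go to q0, push X → (q0, 000, XYXZ)
  ε-move, top X: go to q0, push YX → (q0, 000, YXYXZ)
  read 0, top Y: go to q1, push XY → (q1, 00, XYXYXZ)
  read 0, top X: go to q0, push X → (q0, 0, XYXYXZ)
  ε-move, top X: go to q0, push YX → (q0, 0, YXYXYXZ)
  read 0, top Y: go to q1, push XY → (q1, ε, XYXYXYXZ)
All input consumed in state q1 with stack XYXYXYXZ.

XYXYXYXZ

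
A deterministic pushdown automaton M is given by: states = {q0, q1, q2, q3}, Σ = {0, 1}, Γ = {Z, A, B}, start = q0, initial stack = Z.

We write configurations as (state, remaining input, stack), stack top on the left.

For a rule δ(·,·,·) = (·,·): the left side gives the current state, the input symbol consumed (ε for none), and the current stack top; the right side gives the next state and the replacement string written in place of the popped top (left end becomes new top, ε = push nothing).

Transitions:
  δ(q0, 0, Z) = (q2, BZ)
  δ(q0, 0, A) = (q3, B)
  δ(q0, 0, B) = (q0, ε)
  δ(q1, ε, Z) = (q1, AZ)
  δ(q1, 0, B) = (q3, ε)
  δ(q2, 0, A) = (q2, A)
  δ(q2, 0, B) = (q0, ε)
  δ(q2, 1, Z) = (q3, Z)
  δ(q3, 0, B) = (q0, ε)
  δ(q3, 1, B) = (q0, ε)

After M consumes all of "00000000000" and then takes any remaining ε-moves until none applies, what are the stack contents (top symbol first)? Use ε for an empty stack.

BZ

(q0, 00000000000, Z)
  read 0, top Z: go to q2, push BZ → (q2, 0000000000, BZ)
  read 0, top B: go to q0, push ε → (q0, 000000000, Z)
  read 0, top Z: go to q2, push BZ → (q2, 00000000, BZ)
  read 0, top B: go to q0, push ε → (q0, 0000000, Z)
  read 0, top Z: go to q2, push BZ → (q2, 000000, BZ)
  read 0, top B: go to q0, push ε → (q0, 00000, Z)
  read 0, top Z: go to q2, push BZ → (q2, 0000, BZ)
  read 0, top B: go to q0, push ε → (q0, 000, Z)
  read 0, top Z: go to q2, push BZ → (q2, 00, BZ)
  read 0, top B: go to q0, push ε → (q0, 0, Z)
  read 0, top Z: go to q2, push BZ → (q2, ε, BZ)
All input consumed in state q2 with stack BZ.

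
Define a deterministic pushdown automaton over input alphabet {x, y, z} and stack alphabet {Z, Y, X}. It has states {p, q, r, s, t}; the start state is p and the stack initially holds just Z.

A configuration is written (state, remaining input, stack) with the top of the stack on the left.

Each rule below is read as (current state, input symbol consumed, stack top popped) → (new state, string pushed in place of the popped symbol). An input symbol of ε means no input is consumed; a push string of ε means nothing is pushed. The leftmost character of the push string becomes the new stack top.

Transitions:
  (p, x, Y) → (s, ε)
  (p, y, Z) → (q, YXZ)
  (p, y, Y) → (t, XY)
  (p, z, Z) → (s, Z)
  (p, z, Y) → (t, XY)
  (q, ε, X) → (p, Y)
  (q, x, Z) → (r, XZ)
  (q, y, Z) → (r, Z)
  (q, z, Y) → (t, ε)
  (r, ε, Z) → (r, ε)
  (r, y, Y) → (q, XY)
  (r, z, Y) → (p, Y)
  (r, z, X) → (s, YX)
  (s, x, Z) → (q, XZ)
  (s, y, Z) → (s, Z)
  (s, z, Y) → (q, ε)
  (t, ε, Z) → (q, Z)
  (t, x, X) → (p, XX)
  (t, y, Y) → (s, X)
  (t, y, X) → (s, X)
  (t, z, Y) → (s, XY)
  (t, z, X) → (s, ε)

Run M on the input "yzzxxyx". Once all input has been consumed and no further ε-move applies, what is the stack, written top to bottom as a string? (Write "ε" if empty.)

(p, yzzxxyx, Z) ⊢ (q, zzxxyx, YXZ) ⊢ (t, zxxyx, XZ) ⊢ (s, xxyx, Z) ⊢ (q, xyx, XZ) ⊢ (p, xyx, YZ) ⊢ (s, yx, Z) ⊢ (s, x, Z) ⊢ (q, ε, XZ) ⊢ (p, ε, YZ)
All input consumed in state p with stack YZ.

YZ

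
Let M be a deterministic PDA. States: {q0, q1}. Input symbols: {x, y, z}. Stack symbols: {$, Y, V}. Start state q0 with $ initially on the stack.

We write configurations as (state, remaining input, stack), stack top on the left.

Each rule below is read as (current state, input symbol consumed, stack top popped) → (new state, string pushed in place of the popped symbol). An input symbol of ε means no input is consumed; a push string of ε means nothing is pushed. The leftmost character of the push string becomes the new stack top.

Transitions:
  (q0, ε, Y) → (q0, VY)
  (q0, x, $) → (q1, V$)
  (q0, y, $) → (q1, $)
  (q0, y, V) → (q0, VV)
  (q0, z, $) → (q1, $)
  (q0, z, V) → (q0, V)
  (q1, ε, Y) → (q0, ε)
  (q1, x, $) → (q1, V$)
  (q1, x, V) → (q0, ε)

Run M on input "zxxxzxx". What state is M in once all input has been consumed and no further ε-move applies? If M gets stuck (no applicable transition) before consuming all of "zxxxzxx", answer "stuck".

(q0, zxxxzxx, $)
  read z, top $: go to q1, push $ → (q1, xxxzxx, $)
  read x, top $: go to q1, push V$ → (q1, xxzxx, V$)
  read x, top V: go to q0, push ε → (q0, xzxx, $)
  read x, top $: go to q1, push V$ → (q1, zxx, V$)
No transition for (q1, z, top V); M blocks with input zxx remaining.

stuck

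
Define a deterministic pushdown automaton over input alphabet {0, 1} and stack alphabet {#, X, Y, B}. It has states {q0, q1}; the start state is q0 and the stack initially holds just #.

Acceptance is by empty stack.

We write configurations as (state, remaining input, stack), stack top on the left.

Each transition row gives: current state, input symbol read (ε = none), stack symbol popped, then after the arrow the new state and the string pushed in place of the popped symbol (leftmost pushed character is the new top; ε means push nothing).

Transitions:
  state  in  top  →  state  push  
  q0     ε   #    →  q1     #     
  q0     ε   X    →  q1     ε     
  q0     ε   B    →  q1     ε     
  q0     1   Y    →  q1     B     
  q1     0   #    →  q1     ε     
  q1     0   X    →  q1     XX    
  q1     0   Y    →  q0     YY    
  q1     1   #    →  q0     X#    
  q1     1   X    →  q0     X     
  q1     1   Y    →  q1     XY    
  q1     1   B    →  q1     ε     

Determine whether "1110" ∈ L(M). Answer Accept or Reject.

(q0, 1110, #)
  ε-move, top #: go to q1, push # → (q1, 1110, #)
  read 1, top #: go to q0, push X# → (q0, 110, X#)
  ε-move, top X: go to q1, push ε → (q1, 110, #)
  read 1, top #: go to q0, push X# → (q0, 10, X#)
  ε-move, top X: go to q1, push ε → (q1, 10, #)
  read 1, top #: go to q0, push X# → (q0, 0, X#)
  ε-move, top X: go to q1, push ε → (q1, 0, #)
  read 0, top #: go to q1, push ε → (q1, ε, ε)
All input consumed and the stack is empty.

Accept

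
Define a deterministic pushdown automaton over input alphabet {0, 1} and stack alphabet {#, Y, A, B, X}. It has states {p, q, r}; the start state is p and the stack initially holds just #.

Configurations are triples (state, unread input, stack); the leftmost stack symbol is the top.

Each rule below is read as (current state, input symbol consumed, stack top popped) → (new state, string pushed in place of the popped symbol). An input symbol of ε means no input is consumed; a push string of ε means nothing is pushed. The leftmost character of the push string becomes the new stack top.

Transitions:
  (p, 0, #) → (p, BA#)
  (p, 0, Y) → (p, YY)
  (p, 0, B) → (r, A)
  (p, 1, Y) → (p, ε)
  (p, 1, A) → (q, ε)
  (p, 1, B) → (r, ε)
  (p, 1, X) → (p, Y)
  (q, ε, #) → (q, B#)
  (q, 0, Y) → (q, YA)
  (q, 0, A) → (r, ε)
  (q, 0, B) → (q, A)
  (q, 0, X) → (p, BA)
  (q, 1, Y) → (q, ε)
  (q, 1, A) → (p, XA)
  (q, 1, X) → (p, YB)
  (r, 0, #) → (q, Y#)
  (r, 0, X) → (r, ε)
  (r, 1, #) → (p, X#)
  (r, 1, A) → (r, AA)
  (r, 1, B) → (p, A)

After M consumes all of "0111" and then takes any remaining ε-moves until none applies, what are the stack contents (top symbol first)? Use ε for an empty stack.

AAA#

(p, 0111, #)
  read 0, top #: go to p, push BA# → (p, 111, BA#)
  read 1, top B: go to r, push ε → (r, 11, A#)
  read 1, top A: go to r, push AA → (r, 1, AA#)
  read 1, top A: go to r, push AA → (r, ε, AAA#)
All input consumed in state r with stack AAA#.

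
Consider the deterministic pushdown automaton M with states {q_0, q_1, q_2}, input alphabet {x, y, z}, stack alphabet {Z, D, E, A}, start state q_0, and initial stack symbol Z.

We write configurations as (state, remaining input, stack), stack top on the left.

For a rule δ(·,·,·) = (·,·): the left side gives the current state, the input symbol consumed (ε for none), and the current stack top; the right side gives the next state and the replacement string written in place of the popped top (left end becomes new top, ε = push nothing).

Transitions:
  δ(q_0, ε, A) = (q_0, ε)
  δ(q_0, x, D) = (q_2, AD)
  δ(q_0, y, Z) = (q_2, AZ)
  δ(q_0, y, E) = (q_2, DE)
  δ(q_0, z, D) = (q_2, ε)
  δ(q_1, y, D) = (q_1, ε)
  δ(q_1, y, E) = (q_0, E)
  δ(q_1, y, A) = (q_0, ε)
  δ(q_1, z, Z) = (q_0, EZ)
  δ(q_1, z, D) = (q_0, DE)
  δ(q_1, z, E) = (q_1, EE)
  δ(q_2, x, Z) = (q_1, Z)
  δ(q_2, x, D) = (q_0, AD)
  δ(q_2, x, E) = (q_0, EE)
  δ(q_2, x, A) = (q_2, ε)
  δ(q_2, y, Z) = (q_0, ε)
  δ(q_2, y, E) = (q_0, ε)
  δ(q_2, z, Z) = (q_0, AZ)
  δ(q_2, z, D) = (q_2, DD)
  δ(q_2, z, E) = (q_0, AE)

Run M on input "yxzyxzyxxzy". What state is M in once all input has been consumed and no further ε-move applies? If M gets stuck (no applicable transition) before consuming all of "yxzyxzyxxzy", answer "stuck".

(q_0, yxzyxzyxxzy, Z) ⊢ (q_2, xzyxzyxxzy, AZ) ⊢ (q_2, zyxzyxxzy, Z) ⊢ (q_0, yxzyxxzy, AZ) ⊢ (q_0, yxzyxxzy, Z) ⊢ (q_2, xzyxxzy, AZ) ⊢ (q_2, zyxxzy, Z) ⊢ (q_0, yxxzy, AZ) ⊢ (q_0, yxxzy, Z) ⊢ (q_2, xxzy, AZ) ⊢ (q_2, xzy, Z) ⊢ (q_1, zy, Z) ⊢ (q_0, y, EZ) ⊢ (q_2, ε, DEZ)
All input consumed; M is in state q_2.

q_2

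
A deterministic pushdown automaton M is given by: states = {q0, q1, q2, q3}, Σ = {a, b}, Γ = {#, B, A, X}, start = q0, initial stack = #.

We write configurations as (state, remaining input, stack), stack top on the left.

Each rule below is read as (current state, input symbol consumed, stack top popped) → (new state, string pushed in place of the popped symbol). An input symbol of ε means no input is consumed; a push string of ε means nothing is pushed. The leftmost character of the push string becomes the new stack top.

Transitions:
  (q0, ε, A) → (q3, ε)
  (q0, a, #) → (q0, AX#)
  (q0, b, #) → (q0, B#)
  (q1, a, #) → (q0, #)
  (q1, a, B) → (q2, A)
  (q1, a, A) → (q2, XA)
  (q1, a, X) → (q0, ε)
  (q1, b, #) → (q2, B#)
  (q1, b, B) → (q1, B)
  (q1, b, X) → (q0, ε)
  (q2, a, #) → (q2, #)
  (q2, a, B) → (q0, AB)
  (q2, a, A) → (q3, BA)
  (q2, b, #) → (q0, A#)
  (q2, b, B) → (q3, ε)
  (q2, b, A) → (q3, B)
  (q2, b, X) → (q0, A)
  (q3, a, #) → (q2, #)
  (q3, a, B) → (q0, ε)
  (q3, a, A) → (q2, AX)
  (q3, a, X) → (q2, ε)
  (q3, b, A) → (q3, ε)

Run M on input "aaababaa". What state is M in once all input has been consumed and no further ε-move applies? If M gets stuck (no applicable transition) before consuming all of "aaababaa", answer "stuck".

(q0, aaababaa, #)
  read a, top #: go to q0, push AX# → (q0, aababaa, AX#)
  ε-move, top A: go to q3, push ε → (q3, aababaa, X#)
  read a, top X: go to q2, push ε → (q2, ababaa, #)
  read a, top #: go to q2, push # → (q2, babaa, #)
  read b, top #: go to q0, push A# → (q0, abaa, A#)
  ε-move, top A: go to q3, push ε → (q3, abaa, #)
  read a, top #: go to q2, push # → (q2, baa, #)
  read b, top #: go to q0, push A# → (q0, aa, A#)
  ε-move, top A: go to q3, push ε → (q3, aa, #)
  read a, top #: go to q2, push # → (q2, a, #)
  read a, top #: go to q2, push # → (q2, ε, #)
All input consumed; M is in state q2.

q2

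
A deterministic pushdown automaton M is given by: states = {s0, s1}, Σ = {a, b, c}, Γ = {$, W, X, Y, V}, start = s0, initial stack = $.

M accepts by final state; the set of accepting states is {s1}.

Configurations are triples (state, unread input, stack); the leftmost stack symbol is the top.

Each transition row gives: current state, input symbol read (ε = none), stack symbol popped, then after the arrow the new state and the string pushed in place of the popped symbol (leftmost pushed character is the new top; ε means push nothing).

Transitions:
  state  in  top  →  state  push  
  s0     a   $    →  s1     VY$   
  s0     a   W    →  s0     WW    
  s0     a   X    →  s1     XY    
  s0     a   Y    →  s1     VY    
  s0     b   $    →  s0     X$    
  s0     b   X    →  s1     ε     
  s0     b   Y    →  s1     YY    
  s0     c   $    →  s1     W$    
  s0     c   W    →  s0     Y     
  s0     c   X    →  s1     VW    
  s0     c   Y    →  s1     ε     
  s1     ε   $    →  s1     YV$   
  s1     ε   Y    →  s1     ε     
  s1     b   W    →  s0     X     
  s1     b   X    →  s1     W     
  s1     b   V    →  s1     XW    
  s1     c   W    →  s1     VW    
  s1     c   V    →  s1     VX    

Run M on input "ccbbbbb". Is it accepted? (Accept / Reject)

(s0, ccbbbbb, $)
  read c, top $: go to s1, push W$ → (s1, cbbbbb, W$)
  read c, top W: go to s1, push VW → (s1, bbbbb, VW$)
  read b, top V: go to s1, push XW → (s1, bbbb, XWW$)
  read b, top X: go to s1, push W → (s1, bbb, WWW$)
  read b, top W: go to s0, push X → (s0, bb, XWW$)
  read b, top X: go to s1, push ε → (s1, b, WW$)
  read b, top W: go to s0, push X → (s0, ε, XW$)
All input consumed; state s0 ∉ F and no further ε-move applies.

Reject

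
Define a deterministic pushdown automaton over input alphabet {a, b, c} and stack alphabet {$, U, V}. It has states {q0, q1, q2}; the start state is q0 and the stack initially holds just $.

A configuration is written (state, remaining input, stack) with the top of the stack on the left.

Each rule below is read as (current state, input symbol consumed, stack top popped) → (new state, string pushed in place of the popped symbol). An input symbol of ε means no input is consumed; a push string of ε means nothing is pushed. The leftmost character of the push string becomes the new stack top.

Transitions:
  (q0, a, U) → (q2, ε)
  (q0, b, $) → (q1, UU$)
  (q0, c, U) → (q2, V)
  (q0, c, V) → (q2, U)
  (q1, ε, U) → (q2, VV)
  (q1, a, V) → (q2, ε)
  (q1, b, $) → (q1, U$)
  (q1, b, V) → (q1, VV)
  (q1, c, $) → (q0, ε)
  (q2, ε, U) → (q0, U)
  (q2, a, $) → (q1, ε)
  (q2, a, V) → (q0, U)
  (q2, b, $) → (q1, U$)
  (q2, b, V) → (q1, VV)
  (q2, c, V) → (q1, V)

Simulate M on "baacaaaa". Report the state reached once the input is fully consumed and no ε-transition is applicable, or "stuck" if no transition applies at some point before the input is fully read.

(q0, baacaaaa, $)
  read b, top $: go to q1, push UU$ → (q1, aacaaaa, UU$)
  ε-move, top U: go to q2, push VV → (q2, aacaaaa, VVU$)
  read a, top V: go to q0, push U → (q0, acaaaa, UVU$)
  read a, top U: go to q2, push ε → (q2, caaaa, VU$)
  read c, top V: go to q1, push V → (q1, aaaa, VU$)
  read a, top V: go to q2, push ε → (q2, aaa, U$)
  ε-move, top U: go to q0, push U → (q0, aaa, U$)
  read a, top U: go to q2, push ε → (q2, aa, $)
  read a, top $: go to q1, push ε → (q1, a, ε)
No transition for (q1, a, top ε); M blocks with input a remaining.

stuck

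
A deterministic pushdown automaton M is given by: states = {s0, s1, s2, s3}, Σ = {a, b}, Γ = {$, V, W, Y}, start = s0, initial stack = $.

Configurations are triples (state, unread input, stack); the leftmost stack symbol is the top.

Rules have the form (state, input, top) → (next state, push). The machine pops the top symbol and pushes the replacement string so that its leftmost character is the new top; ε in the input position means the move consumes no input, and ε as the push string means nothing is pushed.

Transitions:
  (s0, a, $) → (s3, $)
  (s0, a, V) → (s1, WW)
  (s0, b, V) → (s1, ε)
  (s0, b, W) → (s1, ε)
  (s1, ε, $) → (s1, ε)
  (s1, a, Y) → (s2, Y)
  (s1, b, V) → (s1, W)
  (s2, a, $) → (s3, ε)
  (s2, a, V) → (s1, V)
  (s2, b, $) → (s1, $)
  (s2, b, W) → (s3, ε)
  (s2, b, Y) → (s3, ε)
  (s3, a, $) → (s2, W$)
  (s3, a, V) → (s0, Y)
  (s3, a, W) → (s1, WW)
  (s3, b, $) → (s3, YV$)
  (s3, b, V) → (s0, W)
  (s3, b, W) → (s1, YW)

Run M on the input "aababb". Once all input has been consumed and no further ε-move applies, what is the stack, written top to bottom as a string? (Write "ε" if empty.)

YV$

(s0, aababb, $)
  read a, top $: go to s3, push $ → (s3, ababb, $)
  read a, top $: go to s2, push W$ → (s2, babb, W$)
  read b, top W: go to s3, push ε → (s3, abb, $)
  read a, top $: go to s2, push W$ → (s2, bb, W$)
  read b, top W: go to s3, push ε → (s3, b, $)
  read b, top $: go to s3, push YV$ → (s3, ε, YV$)
All input consumed in state s3 with stack YV$.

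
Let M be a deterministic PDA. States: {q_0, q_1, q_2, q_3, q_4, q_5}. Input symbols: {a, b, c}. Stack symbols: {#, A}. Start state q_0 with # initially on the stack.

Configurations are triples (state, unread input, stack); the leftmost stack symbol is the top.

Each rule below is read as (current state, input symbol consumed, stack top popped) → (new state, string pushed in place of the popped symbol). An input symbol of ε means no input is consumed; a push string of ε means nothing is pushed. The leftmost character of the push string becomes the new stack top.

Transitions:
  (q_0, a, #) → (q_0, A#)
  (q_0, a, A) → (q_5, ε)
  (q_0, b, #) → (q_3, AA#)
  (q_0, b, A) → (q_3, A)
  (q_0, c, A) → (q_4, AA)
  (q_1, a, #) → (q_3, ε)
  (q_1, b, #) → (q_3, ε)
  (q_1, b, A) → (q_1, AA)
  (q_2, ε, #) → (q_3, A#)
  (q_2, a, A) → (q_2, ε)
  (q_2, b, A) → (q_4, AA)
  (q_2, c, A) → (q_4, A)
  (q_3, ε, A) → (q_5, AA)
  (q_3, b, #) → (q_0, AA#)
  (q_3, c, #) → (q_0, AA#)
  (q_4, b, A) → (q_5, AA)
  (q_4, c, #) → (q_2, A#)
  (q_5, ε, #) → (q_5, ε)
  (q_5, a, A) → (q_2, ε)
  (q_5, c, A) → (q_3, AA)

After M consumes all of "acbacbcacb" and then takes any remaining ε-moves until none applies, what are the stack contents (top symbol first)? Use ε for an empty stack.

AAAAA#

(q_0, acbacbcacb, #)
  read a, top #: go to q_0, push A# → (q_0, cbacbcacb, A#)
  read c, top A: go to q_4, push AA → (q_4, bacbcacb, AA#)
  read b, top A: go to q_5, push AA → (q_5, acbcacb, AAA#)
  read a, top A: go to q_2, push ε → (q_2, cbcacb, AA#)
  read c, top A: go to q_4, push A → (q_4, bcacb, AA#)
  read b, top A: go to q_5, push AA → (q_5, cacb, AAA#)
  read c, top A: go to q_3, push AA → (q_3, acb, AAAA#)
  ε-move, top A: go to q_5, push AA → (q_5, acb, AAAAA#)
  read a, top A: go to q_2, push ε → (q_2, cb, AAAA#)
  read c, top A: go to q_4, push A → (q_4, b, AAAA#)
  read b, top A: go to q_5, push AA → (q_5, ε, AAAAA#)
All input consumed in state q_5 with stack AAAAA#.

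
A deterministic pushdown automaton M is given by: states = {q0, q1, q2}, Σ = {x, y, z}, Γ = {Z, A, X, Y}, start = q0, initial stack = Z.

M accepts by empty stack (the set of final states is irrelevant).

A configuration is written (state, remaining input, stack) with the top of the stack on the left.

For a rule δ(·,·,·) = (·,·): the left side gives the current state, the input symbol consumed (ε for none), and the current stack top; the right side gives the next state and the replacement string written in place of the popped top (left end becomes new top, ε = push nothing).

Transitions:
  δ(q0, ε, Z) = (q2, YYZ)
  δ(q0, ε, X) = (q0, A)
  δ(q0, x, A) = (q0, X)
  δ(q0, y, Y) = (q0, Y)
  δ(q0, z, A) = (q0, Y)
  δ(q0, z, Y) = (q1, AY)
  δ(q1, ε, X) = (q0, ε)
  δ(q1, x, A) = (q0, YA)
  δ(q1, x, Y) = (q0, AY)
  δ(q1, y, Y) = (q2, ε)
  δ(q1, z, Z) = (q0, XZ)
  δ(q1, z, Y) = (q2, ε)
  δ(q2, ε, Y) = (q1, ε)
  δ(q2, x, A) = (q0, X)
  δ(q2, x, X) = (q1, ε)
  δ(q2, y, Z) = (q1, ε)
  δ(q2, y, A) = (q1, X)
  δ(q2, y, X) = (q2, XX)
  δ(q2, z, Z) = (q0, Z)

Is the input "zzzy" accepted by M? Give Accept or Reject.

Accept

(q0, zzzy, Z) ⊢ (q2, zzzy, YYZ) ⊢ (q1, zzzy, YZ) ⊢ (q2, zzy, Z) ⊢ (q0, zy, Z) ⊢ (q2, zy, YYZ) ⊢ (q1, zy, YZ) ⊢ (q2, y, Z) ⊢ (q1, ε, ε)
All input consumed and the stack is empty.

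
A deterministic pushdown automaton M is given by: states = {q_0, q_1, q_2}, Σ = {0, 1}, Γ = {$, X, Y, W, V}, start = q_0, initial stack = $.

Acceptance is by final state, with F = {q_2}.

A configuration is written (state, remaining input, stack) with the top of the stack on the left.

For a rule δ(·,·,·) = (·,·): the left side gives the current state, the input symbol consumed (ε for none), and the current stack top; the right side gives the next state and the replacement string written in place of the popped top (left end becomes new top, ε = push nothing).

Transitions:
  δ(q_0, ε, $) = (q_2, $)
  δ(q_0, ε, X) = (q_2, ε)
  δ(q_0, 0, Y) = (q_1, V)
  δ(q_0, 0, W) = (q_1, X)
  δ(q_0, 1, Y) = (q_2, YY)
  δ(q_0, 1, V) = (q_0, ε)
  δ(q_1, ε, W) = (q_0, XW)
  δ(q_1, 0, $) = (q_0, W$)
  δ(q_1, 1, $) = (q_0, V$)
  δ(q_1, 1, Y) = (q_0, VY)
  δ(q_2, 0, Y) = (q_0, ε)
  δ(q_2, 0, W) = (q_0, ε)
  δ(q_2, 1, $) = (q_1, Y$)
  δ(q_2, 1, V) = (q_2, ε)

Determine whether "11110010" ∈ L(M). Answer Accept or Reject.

(q_0, 11110010, $)
  ε-move, top $: go to q_2, push $ → (q_2, 11110010, $)
  read 1, top $: go to q_1, push Y$ → (q_1, 1110010, Y$)
  read 1, top Y: go to q_0, push VY → (q_0, 110010, VY$)
  read 1, top V: go to q_0, push ε → (q_0, 10010, Y$)
  read 1, top Y: go to q_2, push YY → (q_2, 0010, YY$)
  read 0, top Y: go to q_0, push ε → (q_0, 010, Y$)
  read 0, top Y: go to q_1, push V → (q_1, 10, V$)
No transition applies at (q_1, 10, V$); input not fully consumed.

Reject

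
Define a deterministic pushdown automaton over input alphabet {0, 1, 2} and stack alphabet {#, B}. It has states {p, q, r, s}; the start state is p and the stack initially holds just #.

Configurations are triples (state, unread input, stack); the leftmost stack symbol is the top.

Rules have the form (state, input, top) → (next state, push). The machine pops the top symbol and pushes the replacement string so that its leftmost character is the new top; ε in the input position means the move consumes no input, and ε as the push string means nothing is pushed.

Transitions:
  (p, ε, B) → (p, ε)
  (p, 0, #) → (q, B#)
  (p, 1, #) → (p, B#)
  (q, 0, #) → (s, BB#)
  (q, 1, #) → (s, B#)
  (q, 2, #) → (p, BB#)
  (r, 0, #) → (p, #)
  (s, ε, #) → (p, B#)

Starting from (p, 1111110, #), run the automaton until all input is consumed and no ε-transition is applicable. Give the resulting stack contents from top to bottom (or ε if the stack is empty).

(p, 1111110, #) ⊢ (p, 111110, B#) ⊢ (p, 111110, #) ⊢ (p, 11110, B#) ⊢ (p, 11110, #) ⊢ (p, 1110, B#) ⊢ (p, 1110, #) ⊢ (p, 110, B#) ⊢ (p, 110, #) ⊢ (p, 10, B#) ⊢ (p, 10, #) ⊢ (p, 0, B#) ⊢ (p, 0, #) ⊢ (q, ε, B#)
All input consumed in state q with stack B#.

B#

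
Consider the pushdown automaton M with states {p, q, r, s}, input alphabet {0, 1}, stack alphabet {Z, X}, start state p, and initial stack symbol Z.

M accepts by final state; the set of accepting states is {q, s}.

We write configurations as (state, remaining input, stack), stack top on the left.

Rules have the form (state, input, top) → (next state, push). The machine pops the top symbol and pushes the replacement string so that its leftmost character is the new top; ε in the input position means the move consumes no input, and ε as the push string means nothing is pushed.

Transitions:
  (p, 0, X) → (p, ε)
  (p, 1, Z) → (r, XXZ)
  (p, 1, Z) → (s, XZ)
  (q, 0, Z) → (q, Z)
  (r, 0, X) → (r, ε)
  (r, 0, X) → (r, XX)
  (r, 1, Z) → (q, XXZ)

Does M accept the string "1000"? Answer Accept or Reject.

No computation consumes all input and reaches a final state.

Reject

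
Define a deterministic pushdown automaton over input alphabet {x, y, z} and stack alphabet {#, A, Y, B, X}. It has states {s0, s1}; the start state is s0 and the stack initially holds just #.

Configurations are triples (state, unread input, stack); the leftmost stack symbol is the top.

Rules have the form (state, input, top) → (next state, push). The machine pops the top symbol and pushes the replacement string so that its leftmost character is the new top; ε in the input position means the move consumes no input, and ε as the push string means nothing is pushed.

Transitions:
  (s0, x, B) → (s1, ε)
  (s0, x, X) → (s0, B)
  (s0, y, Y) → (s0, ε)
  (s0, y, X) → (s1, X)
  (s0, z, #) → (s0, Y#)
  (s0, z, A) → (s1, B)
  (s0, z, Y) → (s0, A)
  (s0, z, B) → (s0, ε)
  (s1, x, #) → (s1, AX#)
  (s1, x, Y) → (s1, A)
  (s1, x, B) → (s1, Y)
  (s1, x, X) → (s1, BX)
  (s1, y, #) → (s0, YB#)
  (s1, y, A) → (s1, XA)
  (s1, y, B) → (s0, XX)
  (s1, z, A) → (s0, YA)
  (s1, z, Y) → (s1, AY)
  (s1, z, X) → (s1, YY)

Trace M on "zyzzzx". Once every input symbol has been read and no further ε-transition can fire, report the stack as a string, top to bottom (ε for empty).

(s0, zyzzzx, #) ⊢ (s0, yzzzx, Y#) ⊢ (s0, zzzx, #) ⊢ (s0, zzx, Y#) ⊢ (s0, zx, A#) ⊢ (s1, x, B#) ⊢ (s1, ε, Y#)
All input consumed in state s1 with stack Y#.

Y#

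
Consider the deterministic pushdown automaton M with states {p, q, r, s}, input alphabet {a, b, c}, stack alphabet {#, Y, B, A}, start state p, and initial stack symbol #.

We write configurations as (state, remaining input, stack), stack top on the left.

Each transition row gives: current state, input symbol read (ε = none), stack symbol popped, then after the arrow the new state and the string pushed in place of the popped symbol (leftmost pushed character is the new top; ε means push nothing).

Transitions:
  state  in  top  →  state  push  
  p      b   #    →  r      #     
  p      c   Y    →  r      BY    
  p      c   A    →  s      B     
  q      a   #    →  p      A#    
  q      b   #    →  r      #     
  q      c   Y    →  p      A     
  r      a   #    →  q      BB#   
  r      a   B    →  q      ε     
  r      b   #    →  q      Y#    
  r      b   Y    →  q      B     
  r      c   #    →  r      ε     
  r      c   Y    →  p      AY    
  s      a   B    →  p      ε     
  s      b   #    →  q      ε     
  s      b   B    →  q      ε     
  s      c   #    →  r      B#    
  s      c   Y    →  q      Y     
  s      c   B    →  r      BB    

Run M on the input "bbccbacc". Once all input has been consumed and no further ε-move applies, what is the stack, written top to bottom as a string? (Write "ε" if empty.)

(p, bbccbacc, #) ⊢ (r, bccbacc, #) ⊢ (q, ccbacc, Y#) ⊢ (p, cbacc, A#) ⊢ (s, bacc, B#) ⊢ (q, acc, #) ⊢ (p, cc, A#) ⊢ (s, c, B#) ⊢ (r, ε, BB#)
All input consumed in state r with stack BB#.

BB#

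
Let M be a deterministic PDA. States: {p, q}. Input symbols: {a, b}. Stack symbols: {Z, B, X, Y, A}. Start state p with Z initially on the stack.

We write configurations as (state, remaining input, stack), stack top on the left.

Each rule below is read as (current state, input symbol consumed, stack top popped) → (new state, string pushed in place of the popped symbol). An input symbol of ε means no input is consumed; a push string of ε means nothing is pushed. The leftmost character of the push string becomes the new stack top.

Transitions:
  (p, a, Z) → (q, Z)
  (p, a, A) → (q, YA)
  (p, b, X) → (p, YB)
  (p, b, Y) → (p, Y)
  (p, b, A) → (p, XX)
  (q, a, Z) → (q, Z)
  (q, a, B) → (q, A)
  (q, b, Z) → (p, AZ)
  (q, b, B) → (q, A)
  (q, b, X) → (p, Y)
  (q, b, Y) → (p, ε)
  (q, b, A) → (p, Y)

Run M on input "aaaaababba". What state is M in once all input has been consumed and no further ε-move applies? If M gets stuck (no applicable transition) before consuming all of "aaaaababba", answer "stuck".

(p, aaaaababba, Z)
  read a, top Z: go to q, push Z → (q, aaaababba, Z)
  read a, top Z: go to q, push Z → (q, aaababba, Z)
  read a, top Z: go to q, push Z → (q, aababba, Z)
  read a, top Z: go to q, push Z → (q, ababba, Z)
  read a, top Z: go to q, push Z → (q, babba, Z)
  read b, top Z: go to p, push AZ → (p, abba, AZ)
  read a, top A: go to q, push YA → (q, bba, YAZ)
  read b, top Y: go to p, push ε → (p, ba, AZ)
  read b, top A: go to p, push XX → (p, a, XXZ)
No transition for (p, a, top X); M blocks with input a remaining.

stuck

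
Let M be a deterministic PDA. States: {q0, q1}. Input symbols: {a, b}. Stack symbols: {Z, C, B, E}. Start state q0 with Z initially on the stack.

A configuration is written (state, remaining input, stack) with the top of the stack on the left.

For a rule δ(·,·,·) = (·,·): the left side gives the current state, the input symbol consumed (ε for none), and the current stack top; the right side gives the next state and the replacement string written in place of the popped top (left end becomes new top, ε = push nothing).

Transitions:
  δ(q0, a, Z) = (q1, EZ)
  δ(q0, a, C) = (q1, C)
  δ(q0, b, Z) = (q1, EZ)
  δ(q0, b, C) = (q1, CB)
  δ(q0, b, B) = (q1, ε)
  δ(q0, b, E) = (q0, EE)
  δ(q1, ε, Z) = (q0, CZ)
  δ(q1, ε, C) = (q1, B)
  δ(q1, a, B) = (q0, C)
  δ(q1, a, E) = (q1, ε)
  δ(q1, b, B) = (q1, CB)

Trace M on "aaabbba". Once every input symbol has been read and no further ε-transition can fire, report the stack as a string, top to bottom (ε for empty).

CBBBZ

(q0, aaabbba, Z) ⊢ (q1, aabbba, EZ) ⊢ (q1, abbba, Z) ⊢ (q0, abbba, CZ) ⊢ (q1, bbba, CZ) ⊢ (q1, bbba, BZ) ⊢ (q1, bba, CBZ) ⊢ (q1, bba, BBZ) ⊢ (q1, ba, CBBZ) ⊢ (q1, ba, BBBZ) ⊢ (q1, a, CBBBZ) ⊢ (q1, a, BBBBZ) ⊢ (q0, ε, CBBBZ)
All input consumed in state q0 with stack CBBBZ.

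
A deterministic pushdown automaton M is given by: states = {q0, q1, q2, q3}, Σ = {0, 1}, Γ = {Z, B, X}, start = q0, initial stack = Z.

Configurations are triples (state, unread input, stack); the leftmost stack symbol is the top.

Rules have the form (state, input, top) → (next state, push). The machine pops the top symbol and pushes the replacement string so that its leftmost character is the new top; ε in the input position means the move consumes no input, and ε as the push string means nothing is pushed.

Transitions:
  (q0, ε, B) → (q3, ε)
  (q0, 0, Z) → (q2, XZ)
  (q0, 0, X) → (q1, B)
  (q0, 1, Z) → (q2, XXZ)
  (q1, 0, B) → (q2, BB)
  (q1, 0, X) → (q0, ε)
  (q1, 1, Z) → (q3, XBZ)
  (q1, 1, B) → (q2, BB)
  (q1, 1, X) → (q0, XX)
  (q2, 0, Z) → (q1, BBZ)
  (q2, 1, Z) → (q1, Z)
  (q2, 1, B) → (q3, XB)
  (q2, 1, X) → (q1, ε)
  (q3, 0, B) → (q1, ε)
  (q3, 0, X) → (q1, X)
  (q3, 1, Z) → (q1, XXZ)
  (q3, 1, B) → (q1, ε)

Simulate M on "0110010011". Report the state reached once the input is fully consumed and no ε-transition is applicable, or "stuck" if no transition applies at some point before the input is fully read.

(q0, 0110010011, Z)
  read 0, top Z: go to q2, push XZ → (q2, 110010011, XZ)
  read 1, top X: go to q1, push ε → (q1, 10010011, Z)
  read 1, top Z: go to q3, push XBZ → (q3, 0010011, XBZ)
  read 0, top X: go to q1, push X → (q1, 010011, XBZ)
  read 0, top X: go to q0, push ε → (q0, 10011, BZ)
  ε-move, top B: go to q3, push ε → (q3, 10011, Z)
  read 1, top Z: go to q1, push XXZ → (q1, 0011, XXZ)
  read 0, top X: go to q0, push ε → (q0, 011, XZ)
  read 0, top X: go to q1, push B → (q1, 11, BZ)
  read 1, top B: go to q2, push BB → (q2, 1, BBZ)
  read 1, top B: go to q3, push XB → (q3, ε, XBBZ)
All input consumed; M is in state q3.

q3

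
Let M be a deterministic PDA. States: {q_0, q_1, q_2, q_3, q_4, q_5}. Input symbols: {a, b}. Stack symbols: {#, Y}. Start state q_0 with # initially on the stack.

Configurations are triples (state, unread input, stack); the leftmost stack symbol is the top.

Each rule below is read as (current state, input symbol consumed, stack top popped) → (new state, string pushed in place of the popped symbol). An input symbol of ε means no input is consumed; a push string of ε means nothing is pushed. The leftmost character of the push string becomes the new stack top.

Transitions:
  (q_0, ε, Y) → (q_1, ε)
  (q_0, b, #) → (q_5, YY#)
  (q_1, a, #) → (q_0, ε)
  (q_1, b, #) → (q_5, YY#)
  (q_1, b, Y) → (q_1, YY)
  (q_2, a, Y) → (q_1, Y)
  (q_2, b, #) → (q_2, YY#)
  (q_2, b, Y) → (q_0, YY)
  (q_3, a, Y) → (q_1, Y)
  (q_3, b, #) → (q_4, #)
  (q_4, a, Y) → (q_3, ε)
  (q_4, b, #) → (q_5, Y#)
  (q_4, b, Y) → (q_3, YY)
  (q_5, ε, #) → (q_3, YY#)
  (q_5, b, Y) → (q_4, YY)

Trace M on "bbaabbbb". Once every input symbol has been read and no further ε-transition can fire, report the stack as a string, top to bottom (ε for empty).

YYYYYY#

(q_0, bbaabbbb, #) ⊢ (q_5, baabbbb, YY#) ⊢ (q_4, aabbbb, YYY#) ⊢ (q_3, abbbb, YY#) ⊢ (q_1, bbbb, YY#) ⊢ (q_1, bbb, YYY#) ⊢ (q_1, bb, YYYY#) ⊢ (q_1, b, YYYYY#) ⊢ (q_1, ε, YYYYYY#)
All input consumed in state q_1 with stack YYYYYY#.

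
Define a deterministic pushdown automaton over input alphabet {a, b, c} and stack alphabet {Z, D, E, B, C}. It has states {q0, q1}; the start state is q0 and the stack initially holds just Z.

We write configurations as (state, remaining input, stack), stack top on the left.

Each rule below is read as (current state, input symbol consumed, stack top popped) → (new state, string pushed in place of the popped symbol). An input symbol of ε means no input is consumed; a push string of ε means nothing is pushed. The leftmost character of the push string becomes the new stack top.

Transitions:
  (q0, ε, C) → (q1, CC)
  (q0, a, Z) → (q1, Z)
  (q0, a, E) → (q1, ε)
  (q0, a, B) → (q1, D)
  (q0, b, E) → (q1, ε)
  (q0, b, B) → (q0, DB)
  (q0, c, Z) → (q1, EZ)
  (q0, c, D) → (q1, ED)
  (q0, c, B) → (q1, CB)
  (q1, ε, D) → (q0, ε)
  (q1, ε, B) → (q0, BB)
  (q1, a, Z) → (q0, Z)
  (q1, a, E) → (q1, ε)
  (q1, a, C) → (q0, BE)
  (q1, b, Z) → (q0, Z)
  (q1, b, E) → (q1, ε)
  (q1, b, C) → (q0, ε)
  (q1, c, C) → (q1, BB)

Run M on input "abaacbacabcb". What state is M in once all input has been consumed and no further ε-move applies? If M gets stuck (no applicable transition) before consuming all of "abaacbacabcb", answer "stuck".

q1

(q0, abaacbacabcb, Z)
  read a, top Z: go to q1, push Z → (q1, baacbacabcb, Z)
  read b, top Z: go to q0, push Z → (q0, aacbacabcb, Z)
  read a, top Z: go to q1, push Z → (q1, acbacabcb, Z)
  read a, top Z: go to q0, push Z → (q0, cbacabcb, Z)
  read c, top Z: go to q1, push EZ → (q1, bacabcb, EZ)
  read b, top E: go to q1, push ε → (q1, acabcb, Z)
  read a, top Z: go to q0, push Z → (q0, cabcb, Z)
  read c, top Z: go to q1, push EZ → (q1, abcb, EZ)
  read a, top E: go to q1, push ε → (q1, bcb, Z)
  read b, top Z: go to q0, push Z → (q0, cb, Z)
  read c, top Z: go to q1, push EZ → (q1, b, EZ)
  read b, top E: go to q1, push ε → (q1, ε, Z)
All input consumed; M is in state q1.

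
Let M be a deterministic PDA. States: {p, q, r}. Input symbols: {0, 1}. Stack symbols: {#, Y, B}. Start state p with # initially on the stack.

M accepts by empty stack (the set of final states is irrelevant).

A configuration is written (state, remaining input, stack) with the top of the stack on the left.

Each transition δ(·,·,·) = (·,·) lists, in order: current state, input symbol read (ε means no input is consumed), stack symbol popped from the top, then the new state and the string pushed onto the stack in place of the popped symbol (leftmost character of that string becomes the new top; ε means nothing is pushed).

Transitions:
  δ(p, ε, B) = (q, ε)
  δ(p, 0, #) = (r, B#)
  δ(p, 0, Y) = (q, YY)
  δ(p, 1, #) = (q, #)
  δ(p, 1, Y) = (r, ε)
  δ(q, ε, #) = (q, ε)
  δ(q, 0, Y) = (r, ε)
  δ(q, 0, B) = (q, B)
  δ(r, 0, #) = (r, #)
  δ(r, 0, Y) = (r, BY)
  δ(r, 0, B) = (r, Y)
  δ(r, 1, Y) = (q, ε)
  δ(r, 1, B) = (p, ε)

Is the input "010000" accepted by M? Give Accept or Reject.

Reject

(p, 010000, #)
  read 0, top #: go to r, push B# → (r, 10000, B#)
  read 1, top B: go to p, push ε → (p, 0000, #)
  read 0, top #: go to r, push B# → (r, 000, B#)
  read 0, top B: go to r, push Y → (r, 00, Y#)
  read 0, top Y: go to r, push BY → (r, 0, BY#)
  read 0, top B: go to r, push Y → (r, ε, YY#)
All input consumed; stack is YY#, not empty, and no further ε-move applies.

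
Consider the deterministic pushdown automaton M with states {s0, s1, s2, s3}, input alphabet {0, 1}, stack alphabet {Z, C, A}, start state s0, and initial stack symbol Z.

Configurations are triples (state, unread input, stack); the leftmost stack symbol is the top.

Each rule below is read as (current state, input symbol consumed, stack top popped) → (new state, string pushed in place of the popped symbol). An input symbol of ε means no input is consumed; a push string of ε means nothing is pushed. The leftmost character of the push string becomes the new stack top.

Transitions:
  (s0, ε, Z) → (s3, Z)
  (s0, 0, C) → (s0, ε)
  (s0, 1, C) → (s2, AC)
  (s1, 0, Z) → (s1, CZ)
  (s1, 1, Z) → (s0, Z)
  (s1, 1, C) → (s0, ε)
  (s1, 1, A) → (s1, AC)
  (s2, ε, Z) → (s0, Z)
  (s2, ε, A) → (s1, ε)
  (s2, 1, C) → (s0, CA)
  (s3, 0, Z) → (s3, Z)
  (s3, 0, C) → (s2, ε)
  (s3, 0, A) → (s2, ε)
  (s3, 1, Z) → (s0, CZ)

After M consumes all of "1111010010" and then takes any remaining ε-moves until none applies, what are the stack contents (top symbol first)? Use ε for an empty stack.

(s0, 1111010010, Z)
  ε-move, top Z: go to s3, push Z → (s3, 1111010010, Z)
  read 1, top Z: go to s0, push CZ → (s0, 111010010, CZ)
  read 1, top C: go to s2, push AC → (s2, 11010010, ACZ)
  ε-move, top A: go to s1, push ε → (s1, 11010010, CZ)
  read 1, top C: go to s0, push ε → (s0, 1010010, Z)
  ε-move, top Z: go to s3, push Z → (s3, 1010010, Z)
  read 1, top Z: go to s0, push CZ → (s0, 010010, CZ)
  read 0, top C: go to s0, push ε → (s0, 10010, Z)
  ε-move, top Z: go to s3, push Z → (s3, 10010, Z)
  read 1, top Z: go to s0, push CZ → (s0, 0010, CZ)
  read 0, top C: go to s0, push ε → (s0, 010, Z)
  ε-move, top Z: go to s3, push Z → (s3, 010, Z)
  read 0, top Z: go to s3, push Z → (s3, 10, Z)
  read 1, top Z: go to s0, push CZ → (s0, 0, CZ)
  read 0, top C: go to s0, push ε → (s0, ε, Z)
  ε-move, top Z: go to s3, push Z → (s3, ε, Z)
All input consumed in state s3 with stack Z.

Z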